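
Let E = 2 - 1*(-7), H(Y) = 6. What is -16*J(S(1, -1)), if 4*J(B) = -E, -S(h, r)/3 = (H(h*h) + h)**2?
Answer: 36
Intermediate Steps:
S(h, r) = -3*(6 + h)**2
E = 9 (E = 2 + 7 = 9)
J(B) = -9/4 (J(B) = (-1*9)/4 = (1/4)*(-9) = -9/4)
-16*J(S(1, -1)) = -16*(-9/4) = 36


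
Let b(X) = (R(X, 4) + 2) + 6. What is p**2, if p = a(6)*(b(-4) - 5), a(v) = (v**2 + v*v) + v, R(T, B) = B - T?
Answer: 736164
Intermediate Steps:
b(X) = 12 - X (b(X) = ((4 - X) + 2) + 6 = (6 - X) + 6 = 12 - X)
a(v) = v + 2*v**2 (a(v) = (v**2 + v**2) + v = 2*v**2 + v = v + 2*v**2)
p = 858 (p = (6*(1 + 2*6))*((12 - 1*(-4)) - 5) = (6*(1 + 12))*((12 + 4) - 5) = (6*13)*(16 - 5) = 78*11 = 858)
p**2 = 858**2 = 736164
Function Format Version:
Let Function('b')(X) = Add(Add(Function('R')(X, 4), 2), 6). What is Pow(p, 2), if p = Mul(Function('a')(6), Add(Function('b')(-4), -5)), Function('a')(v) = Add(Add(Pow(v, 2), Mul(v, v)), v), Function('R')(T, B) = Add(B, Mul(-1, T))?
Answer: 736164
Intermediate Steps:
Function('b')(X) = Add(12, Mul(-1, X)) (Function('b')(X) = Add(Add(Add(4, Mul(-1, X)), 2), 6) = Add(Add(6, Mul(-1, X)), 6) = Add(12, Mul(-1, X)))
Function('a')(v) = Add(v, Mul(2, Pow(v, 2))) (Function('a')(v) = Add(Add(Pow(v, 2), Pow(v, 2)), v) = Add(Mul(2, Pow(v, 2)), v) = Add(v, Mul(2, Pow(v, 2))))
p = 858 (p = Mul(Mul(6, Add(1, Mul(2, 6))), Add(Add(12, Mul(-1, -4)), -5)) = Mul(Mul(6, Add(1, 12)), Add(Add(12, 4), -5)) = Mul(Mul(6, 13), Add(16, -5)) = Mul(78, 11) = 858)
Pow(p, 2) = Pow(858, 2) = 736164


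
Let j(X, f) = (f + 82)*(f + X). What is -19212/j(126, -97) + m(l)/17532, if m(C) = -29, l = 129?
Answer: 112270723/2542140 ≈ 44.164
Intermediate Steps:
j(X, f) = (82 + f)*(X + f)
-19212/j(126, -97) + m(l)/17532 = -19212/((-97)² + 82*126 + 82*(-97) + 126*(-97)) - 29/17532 = -19212/(9409 + 10332 - 7954 - 12222) - 29*1/17532 = -19212/(-435) - 29/17532 = -19212*(-1/435) - 29/17532 = 6404/145 - 29/17532 = 112270723/2542140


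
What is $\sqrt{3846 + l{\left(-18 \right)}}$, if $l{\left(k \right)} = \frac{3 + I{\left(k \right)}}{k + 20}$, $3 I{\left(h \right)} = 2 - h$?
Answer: $\frac{\sqrt{138630}}{6} \approx 62.055$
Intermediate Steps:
$I{\left(h \right)} = \frac{2}{3} - \frac{h}{3}$ ($I{\left(h \right)} = \frac{2 - h}{3} = \frac{2}{3} - \frac{h}{3}$)
$l{\left(k \right)} = \frac{\frac{11}{3} - \frac{k}{3}}{20 + k}$ ($l{\left(k \right)} = \frac{3 - \left(- \frac{2}{3} + \frac{k}{3}\right)}{k + 20} = \frac{\frac{11}{3} - \frac{k}{3}}{20 + k}$)
$\sqrt{3846 + l{\left(-18 \right)}} = \sqrt{3846 + \frac{11 - -18}{3 \left(20 - 18\right)}} = \sqrt{3846 + \frac{11 + 18}{3 \cdot 2}} = \sqrt{3846 + \frac{1}{3} \cdot \frac{1}{2} \cdot 29} = \sqrt{3846 + \frac{29}{6}} = \sqrt{\frac{23105}{6}} = \frac{\sqrt{138630}}{6}$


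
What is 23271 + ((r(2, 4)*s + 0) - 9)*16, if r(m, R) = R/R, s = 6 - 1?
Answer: 23207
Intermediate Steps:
s = 5
r(m, R) = 1
23271 + ((r(2, 4)*s + 0) - 9)*16 = 23271 + ((1*5 + 0) - 9)*16 = 23271 + ((5 + 0) - 9)*16 = 23271 + (5 - 9)*16 = 23271 - 4*16 = 23271 - 64 = 23207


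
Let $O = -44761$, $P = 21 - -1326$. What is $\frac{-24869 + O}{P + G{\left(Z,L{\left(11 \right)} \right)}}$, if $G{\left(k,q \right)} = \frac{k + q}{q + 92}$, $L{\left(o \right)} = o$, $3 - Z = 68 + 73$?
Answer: $- \frac{3585945}{69307} \approx -51.74$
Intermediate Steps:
$Z = -138$ ($Z = 3 - \left(68 + 73\right) = 3 - 141 = -138$)
$G{\left(k,q \right)} = \frac{k + q}{92 + q}$
$P = 1347$ ($P = 21 + 1326 = 1347$)
$\frac{-24869 + O}{P + G{\left(Z,L{\left(11 \right)} \right)}} = \frac{-24869 - 44761}{1347 + \frac{-138 + 11}{92 + 11}} = - \frac{69630}{1347 + \frac{1}{103} \left(-127\right)} = - \frac{69630}{1347 - \frac{127}{103}} = - \frac{69630}{\frac{138614}{103}} = \left(-69630\right) \frac{103}{138614} = - \frac{3585945}{69307}$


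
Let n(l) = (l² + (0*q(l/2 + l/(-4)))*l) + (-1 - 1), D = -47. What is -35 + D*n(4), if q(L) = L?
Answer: -693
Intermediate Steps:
n(l) = -2 + l² (n(l) = (l² + (0*(l/2 + l/(-4)))*l) + (-1 - 1) = (l² + (0*(l*(½) + l*(-¼)))*l) - 2 = (l² + (0*(l/2 - l/4))*l) - 2 = (l² + (0*(l/4))*l) - 2 = (l² + 0*l) - 2 = (l² + 0) - 2 = l² - 2 = -2 + l²)
-35 + D*n(4) = -35 - 47*(-2 + 4²) = -35 - 47*(-2 + 16) = -35 - 47*14 = -35 - 658 = -693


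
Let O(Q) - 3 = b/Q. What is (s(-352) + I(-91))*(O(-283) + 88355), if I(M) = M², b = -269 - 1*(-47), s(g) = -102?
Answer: 204520278944/283 ≈ 7.2269e+8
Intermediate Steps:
b = -222 (b = -269 + 47 = -222)
O(Q) = 3 - 222/Q
(s(-352) + I(-91))*(O(-283) + 88355) = (-102 + (-91)²)*((3 - 222/(-283)) + 88355) = (-102 + 8281)*((3 - 222*(-1/283)) + 88355) = 8179*((3 + 222/283) + 88355) = 8179*(1071/283 + 88355) = 8179*(25005536/283) = 204520278944/283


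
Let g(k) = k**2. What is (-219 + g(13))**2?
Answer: 2500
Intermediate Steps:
(-219 + g(13))**2 = (-219 + 13**2)**2 = (-219 + 169)**2 = (-50)**2 = 2500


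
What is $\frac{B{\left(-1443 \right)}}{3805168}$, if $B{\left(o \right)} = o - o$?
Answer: $0$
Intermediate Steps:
$B{\left(o \right)} = 0$
$\frac{B{\left(-1443 \right)}}{3805168} = \frac{0}{3805168} = 0 \cdot \frac{1}{3805168} = 0$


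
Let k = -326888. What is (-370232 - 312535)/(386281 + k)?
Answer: -682767/59393 ≈ -11.496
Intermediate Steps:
(-370232 - 312535)/(386281 + k) = (-370232 - 312535)/(386281 - 326888) = -682767/59393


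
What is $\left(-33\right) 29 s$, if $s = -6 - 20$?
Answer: $24882$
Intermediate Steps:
$s = -26$ ($s = -6 - 20 = -26$)
$\left(-33\right) 29 s = \left(-33\right) 29 \left(-26\right) = \left(-957\right) \left(-26\right) = 24882$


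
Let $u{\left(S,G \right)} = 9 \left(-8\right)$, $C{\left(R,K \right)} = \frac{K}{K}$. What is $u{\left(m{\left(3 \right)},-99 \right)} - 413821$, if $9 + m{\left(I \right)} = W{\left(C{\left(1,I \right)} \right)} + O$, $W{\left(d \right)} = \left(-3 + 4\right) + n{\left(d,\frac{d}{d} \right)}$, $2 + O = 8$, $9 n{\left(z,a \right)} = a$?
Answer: $-413893$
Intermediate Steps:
$C{\left(R,K \right)} = 1$
$n{\left(z,a \right)} = \frac{a}{9}$
$O = 6$ ($O = -2 + 8 = 6$)
$W{\left(d \right)} = \frac{10}{9}$ ($W{\left(d \right)} = \left(-3 + 4\right) + \frac{d \frac{1}{d}}{9} = 1 + \frac{1}{9} \cdot 1 = 1 + \frac{1}{9} = \frac{10}{9}$)
$m{\left(I \right)} = - \frac{17}{9}$ ($m{\left(I \right)} = -9 + \left(\frac{10}{9} + 6\right) = -9 + \frac{64}{9} = - \frac{17}{9}$)
$u{\left(S,G \right)} = -72$
$u{\left(m{\left(3 \right)},-99 \right)} - 413821 = -72 - 413821 = -413893$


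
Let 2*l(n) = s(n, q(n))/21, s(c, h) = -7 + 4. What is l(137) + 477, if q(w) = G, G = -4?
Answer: 6677/14 ≈ 476.93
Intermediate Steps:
q(w) = -4
s(c, h) = -3
l(n) = -1/14 (l(n) = (-3/21)/2 = (-3*1/21)/2 = (1/2)*(-1/7) = -1/14)
l(137) + 477 = -1/14 + 477 = 6677/14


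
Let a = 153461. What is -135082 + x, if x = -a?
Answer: -288543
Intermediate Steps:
x = -153461 (x = -1*153461 = -153461)
-135082 + x = -135082 - 153461 = -288543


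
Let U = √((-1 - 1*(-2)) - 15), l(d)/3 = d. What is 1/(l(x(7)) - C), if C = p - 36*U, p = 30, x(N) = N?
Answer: -1/2025 - 4*I*√14/2025 ≈ -0.00049383 - 0.0073909*I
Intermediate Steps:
l(d) = 3*d
U = I*√14 (U = √((-1 + 2) - 15) = √(1 - 15) = √(-14) = I*√14 ≈ 3.7417*I)
C = 30 - 36*I*√14 ≈ 30.0 - 134.7*I
1/(l(x(7)) - C) = 1/(3*7 - (30 - 36*I*√14)) = 1/(21 + (-30 + 36*I*√14)) = 1/(-9 + 36*I*√14)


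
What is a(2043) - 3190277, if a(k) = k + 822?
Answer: -3187412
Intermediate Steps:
a(k) = 822 + k
a(2043) - 3190277 = (822 + 2043) - 3190277 = 2865 - 3190277 = -3187412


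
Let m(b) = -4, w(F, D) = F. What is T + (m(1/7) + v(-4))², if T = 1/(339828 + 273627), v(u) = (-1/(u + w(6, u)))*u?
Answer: 2453821/613455 ≈ 4.0000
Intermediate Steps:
v(u) = -u/(6 + u) (v(u) = (-1/(u + 6))*u = (-1/(6 + u))*u = -u/(6 + u))
T = 1/613455 ≈ 1.6301e-6
T + (m(1/7) + v(-4))² = 1/613455 + (-4 - 1*(-4)/(6 - 4))² = 1/613455 + (-4 - 1*(-4)/2)² = 1/613455 + (-4 - 1*(-4)*½)² = 1/613455 + (-4 + 2)² = 1/613455 + (-2)² = 1/613455 + 4 = 2453821/613455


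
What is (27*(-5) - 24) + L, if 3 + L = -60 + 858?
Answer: 636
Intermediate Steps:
L = 795 (L = -3 + (-60 + 858) = -3 + 798 = 795)
(27*(-5) - 24) + L = (27*(-5) - 24) + 795 = (-135 - 24) + 795 = -159 + 795 = 636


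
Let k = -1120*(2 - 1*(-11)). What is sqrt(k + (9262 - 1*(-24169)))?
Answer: sqrt(18871) ≈ 137.37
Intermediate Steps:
k = -14560 (k = -1120*(2 + 11) = -1120*13 = -14560)
sqrt(k + (9262 - 1*(-24169))) = sqrt(-14560 + (9262 - 1*(-24169))) = sqrt(-14560 + (9262 + 24169)) = sqrt(-14560 + 33431) = sqrt(18871)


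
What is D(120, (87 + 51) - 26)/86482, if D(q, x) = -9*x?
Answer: -504/43241 ≈ -0.011656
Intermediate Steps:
D(120, (87 + 51) - 26)/86482 = -9*((87 + 51) - 26)/86482 = -9*(138 - 26)*(1/86482) = -9*112*(1/86482) = -1008*1/86482 = -504/43241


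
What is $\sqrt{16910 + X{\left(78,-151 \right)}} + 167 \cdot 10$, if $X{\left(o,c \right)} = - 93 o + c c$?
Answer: $1670 + \sqrt{32457} \approx 1850.2$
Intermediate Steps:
$X{\left(o,c \right)} = c^{2} - 93 o$ ($X{\left(o,c \right)} = - 93 o + c^{2} = c^{2} - 93 o$)
$\sqrt{16910 + X{\left(78,-151 \right)}} + 167 \cdot 10 = \sqrt{16910 + \left(\left(-151\right)^{2} - 7254\right)} + 167 \cdot 10 = \sqrt{16910 + \left(22801 - 7254\right)} + 1670 = \sqrt{16910 + 15547} + 1670 = \sqrt{32457} + 1670 = 1670 + \sqrt{32457}$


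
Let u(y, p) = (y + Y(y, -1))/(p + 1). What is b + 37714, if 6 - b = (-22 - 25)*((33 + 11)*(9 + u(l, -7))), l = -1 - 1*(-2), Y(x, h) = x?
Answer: 166928/3 ≈ 55643.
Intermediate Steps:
l = 1 (l = -1 + 2 = 1)
u(y, p) = 2*y/(1 + p) (u(y, p) = (y + y)/(p + 1) = (2*y)/(1 + p) = 2*y/(1 + p))
b = 53786/3 (b = 6 - (-22 - 25)*(33 + 11)*(9 + 2*1/(1 - 7)) = 6 - (-47)*44*(9 + 2*1/(-6)) = 6 - (-47)*44*(9 + 2*1*(-⅙)) = 6 - (-47)*44*(9 - ⅓) = 6 - (-47)*44*(26/3) = 6 - (-47)*1144/3 = 6 - 1*(-53768/3) = 6 + 53768/3 = 53786/3 ≈ 17929.)
b + 37714 = 53786/3 + 37714 = 166928/3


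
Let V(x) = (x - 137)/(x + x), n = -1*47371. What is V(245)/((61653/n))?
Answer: -852678/5034995 ≈ -0.16935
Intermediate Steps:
n = -47371
V(x) = (-137 + x)/(2*x) (V(x) = (-137 + x)/((2*x)) = (-137 + x)*(1/(2*x)) = (-137 + x)/(2*x))
V(245)/((61653/n)) = ((½)*(-137 + 245)/245)/((61653/(-47371))) = ((½)*(1/245)*108)/((61653*(-1/47371))) = 54/(245*(-61653/47371)) = (54/245)*(-47371/61653) = -852678/5034995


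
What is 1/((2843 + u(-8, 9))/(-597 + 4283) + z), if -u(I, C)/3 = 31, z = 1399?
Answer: 1843/2579732 ≈ 0.00071442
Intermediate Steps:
u(I, C) = -93 (u(I, C) = -3*31 = -93)
1/((2843 + u(-8, 9))/(-597 + 4283) + z) = 1/((2843 - 93)/(-597 + 4283) + 1399) = 1/(2750/3686 + 1399) = 1/(2750*(1/3686) + 1399) = 1/(1375/1843 + 1399) = 1/(2579732/1843) = 1843/2579732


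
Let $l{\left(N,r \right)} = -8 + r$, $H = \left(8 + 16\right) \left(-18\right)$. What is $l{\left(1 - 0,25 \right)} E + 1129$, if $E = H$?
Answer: $-6215$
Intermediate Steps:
$H = -432$ ($H = 24 \left(-18\right) = -432$)
$E = -432$
$l{\left(1 - 0,25 \right)} E + 1129 = \left(-8 + 25\right) \left(-432\right) + 1129 = 17 \left(-432\right) + 1129 = -7344 + 1129 = -6215$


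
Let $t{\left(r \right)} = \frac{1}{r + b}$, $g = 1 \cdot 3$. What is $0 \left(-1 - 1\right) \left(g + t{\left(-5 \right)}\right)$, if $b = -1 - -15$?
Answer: $0$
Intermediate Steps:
$g = 3$
$b = 14$ ($b = -1 + 15 = 14$)
$t{\left(r \right)} = \frac{1}{14 + r}$ ($t{\left(r \right)} = \frac{1}{r + 14} = \frac{1}{14 + r}$)
$0 \left(-1 - 1\right) \left(g + t{\left(-5 \right)}\right) = 0 \left(-1 - 1\right) \left(3 + \frac{1}{14 - 5}\right) = 0 \left(-2\right) \left(3 + \frac{1}{9}\right) = 0 \left(3 + \frac{1}{9}\right) = 0 \cdot \frac{28}{9} = 0$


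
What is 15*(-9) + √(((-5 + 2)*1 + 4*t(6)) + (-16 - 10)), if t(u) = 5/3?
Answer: -135 + I*√201/3 ≈ -135.0 + 4.7258*I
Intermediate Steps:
t(u) = 5/3 (t(u) = 5*(⅓) = 5/3)
15*(-9) + √(((-5 + 2)*1 + 4*t(6)) + (-16 - 10)) = 15*(-9) + √(((-5 + 2)*1 + 4*(5/3)) + (-16 - 10)) = -135 + √((-3*1 + 20/3) - 26) = -135 + √((-3 + 20/3) - 26) = -135 + √(11/3 - 26) = -135 + √(-67/3) = -135 + I*√201/3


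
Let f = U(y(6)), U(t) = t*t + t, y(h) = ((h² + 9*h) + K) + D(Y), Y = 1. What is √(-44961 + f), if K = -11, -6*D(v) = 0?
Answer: I*√38641 ≈ 196.57*I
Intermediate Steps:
D(v) = 0 (D(v) = -⅙*0 = 0)
y(h) = -11 + h² + 9*h (y(h) = ((h² + 9*h) - 11) + 0 = (-11 + h² + 9*h) + 0 = -11 + h² + 9*h)
U(t) = t + t² (U(t) = t² + t = t + t²)
f = 6320 (f = (-11 + 6² + 9*6)*(1 + (-11 + 6² + 9*6)) = (-11 + 36 + 54)*(1 + (-11 + 36 + 54)) = 79*(1 + 79) = 79*80 = 6320)
√(-44961 + f) = √(-44961 + 6320) = √(-38641) = I*√38641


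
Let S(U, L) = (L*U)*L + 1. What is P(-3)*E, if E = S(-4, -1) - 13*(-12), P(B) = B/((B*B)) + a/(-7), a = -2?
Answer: -51/7 ≈ -7.2857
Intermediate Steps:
S(U, L) = 1 + U*L² (S(U, L) = U*L² + 1 = 1 + U*L²)
P(B) = 2/7 + 1/B (P(B) = B/((B*B)) - 2/(-7) = B/(B²) - 2*(-⅐) = B/B² + 2/7 = 1/B + 2/7 = 2/7 + 1/B)
E = 153 (E = (1 - 4*(-1)²) - 13*(-12) = (1 - 4*1) + 156 = (1 - 4) + 156 = -3 + 156 = 153)
P(-3)*E = (2/7 + 1/(-3))*153 = (2/7 - ⅓)*153 = -1/21*153 = -51/7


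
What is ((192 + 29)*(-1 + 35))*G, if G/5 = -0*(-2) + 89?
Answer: 3343730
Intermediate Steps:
G = 445 (G = 5*(-0*(-2) + 89) = 5*(-6*0 + 89) = 5*(0 + 89) = 5*89 = 445)
((192 + 29)*(-1 + 35))*G = ((192 + 29)*(-1 + 35))*445 = (221*34)*445 = 7514*445 = 3343730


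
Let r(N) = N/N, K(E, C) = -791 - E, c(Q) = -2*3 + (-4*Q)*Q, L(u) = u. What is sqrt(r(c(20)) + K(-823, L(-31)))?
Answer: sqrt(33) ≈ 5.7446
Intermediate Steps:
c(Q) = -6 - 4*Q**2
r(N) = 1
sqrt(r(c(20)) + K(-823, L(-31))) = sqrt(1 + (-791 - 1*(-823))) = sqrt(1 + (-791 + 823)) = sqrt(1 + 32) = sqrt(33)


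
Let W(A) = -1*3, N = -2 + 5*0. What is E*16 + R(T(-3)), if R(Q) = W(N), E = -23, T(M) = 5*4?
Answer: -371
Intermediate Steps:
T(M) = 20
N = -2 (N = -2 + 0 = -2)
W(A) = -3
R(Q) = -3
E*16 + R(T(-3)) = -23*16 - 3 = -368 - 3 = -371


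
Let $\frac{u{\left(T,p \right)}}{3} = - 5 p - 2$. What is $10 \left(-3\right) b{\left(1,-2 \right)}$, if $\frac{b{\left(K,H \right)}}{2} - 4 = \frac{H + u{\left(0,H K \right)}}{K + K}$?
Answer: $-900$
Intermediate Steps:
$u{\left(T,p \right)} = -6 - 15 p$ ($u{\left(T,p \right)} = 3 \left(- 5 p - 2\right) = 3 \left(-2 - 5 p\right) = -6 - 15 p$)
$b{\left(K,H \right)} = 8 + \frac{-6 + H - 15 H K}{K}$ ($b{\left(K,H \right)} = 8 + 2 \frac{H - \left(6 + 15 H K\right)}{K + K} = 8 + 2 \frac{H - \left(6 + 15 H K\right)}{2 K} = 8 + 2 \left(-6 + H - 15 H K\right) \frac{1}{2 K} = 8 + 2 \frac{-6 + H - 15 H K}{2 K} = 8 + \frac{-6 + H - 15 H K}{K}$)
$10 \left(-3\right) b{\left(1,-2 \right)} = 10 \left(-3\right) \left(8 - -30 - \frac{6}{1} - \frac{2}{1}\right) = - 30 \left(8 + 30 - 6 - 2\right) = \left(-30\right) 30 = -900$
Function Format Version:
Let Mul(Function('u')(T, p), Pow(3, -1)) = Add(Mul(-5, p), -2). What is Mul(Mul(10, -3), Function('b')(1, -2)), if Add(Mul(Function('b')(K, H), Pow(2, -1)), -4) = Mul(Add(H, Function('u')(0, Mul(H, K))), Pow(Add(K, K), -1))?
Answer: -900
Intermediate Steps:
Function('u')(T, p) = Add(-6, Mul(-15, p)) (Function('u')(T, p) = Mul(3, Add(Mul(-5, p), -2)) = Mul(3, Add(-2, Mul(-5, p))) = Add(-6, Mul(-15, p)))
Function('b')(K, H) = Add(8, Mul(Pow(K, -1), Add(-6, H, Mul(-15, H, K)))) (Function('b')(K, H) = Add(8, Mul(2, Mul(Add(H, Add(-6, Mul(-15, Mul(H, K)))), Pow(Add(K, K), -1)))) = Add(8, Mul(2, Mul(Add(H, Add(-6, Mul(-15, H, K))), Pow(Mul(2, K), -1)))) = Add(8, Mul(2, Mul(Add(-6, H, Mul(-15, H, K)), Mul(Rational(1, 2), Pow(K, -1))))) = Add(8, Mul(2, Mul(Rational(1, 2), Pow(K, -1), Add(-6, H, Mul(-15, H, K))))) = Add(8, Mul(Pow(K, -1), Add(-6, H, Mul(-15, H, K)))))
Mul(Mul(10, -3), Function('b')(1, -2)) = Mul(Mul(10, -3), Add(8, Mul(-15, -2), Mul(-6, Pow(1, -1)), Mul(-2, Pow(1, -1)))) = Mul(-30, Add(8, 30, Mul(-6, 1), Mul(-2, 1))) = Mul(-30, Add(8, 30, -6, -2)) = Mul(-30, 30) = -900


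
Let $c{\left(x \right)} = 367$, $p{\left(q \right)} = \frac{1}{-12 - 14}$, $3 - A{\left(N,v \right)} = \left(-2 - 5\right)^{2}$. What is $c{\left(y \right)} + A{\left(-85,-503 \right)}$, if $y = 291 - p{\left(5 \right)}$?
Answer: $321$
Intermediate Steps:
$A{\left(N,v \right)} = -46$ ($A{\left(N,v \right)} = 3 - \left(-2 - 5\right)^{2} = 3 - \left(-7\right)^{2} = 3 - 49 = -46$)
$p{\left(q \right)} = - \frac{1}{26}$ ($p{\left(q \right)} = \frac{1}{-26} = - \frac{1}{26}$)
$y = \frac{7567}{26}$ ($y = 291 - - \frac{1}{26} = 291 + \frac{1}{26} = \frac{7567}{26} \approx 291.04$)
$c{\left(y \right)} + A{\left(-85,-503 \right)} = 367 - 46 = 321$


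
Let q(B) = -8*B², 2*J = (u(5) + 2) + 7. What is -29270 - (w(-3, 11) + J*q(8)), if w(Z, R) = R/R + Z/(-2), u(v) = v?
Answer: -51377/2 ≈ -25689.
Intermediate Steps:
J = 7 (J = ((5 + 2) + 7)/2 = (7 + 7)/2 = (½)*14 = 7)
w(Z, R) = 1 - Z/2 (w(Z, R) = 1 + Z*(-½) = 1 - Z/2)
-29270 - (w(-3, 11) + J*q(8)) = -29270 - ((1 - ½*(-3)) + 7*(-8*8²)) = -29270 - ((1 + 3/2) + 7*(-8*64)) = -29270 - (5/2 + 7*(-512)) = -29270 - (5/2 - 3584) = -29270 - 1*(-7163/2) = -29270 + 7163/2 = -51377/2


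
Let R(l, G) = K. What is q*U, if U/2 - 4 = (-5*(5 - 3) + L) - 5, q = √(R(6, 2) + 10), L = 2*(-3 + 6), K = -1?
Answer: -30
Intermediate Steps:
R(l, G) = -1
L = 6 (L = 2*3 = 6)
q = 3 (q = √(-1 + 10) = √9 = 3)
U = -10 (U = 8 + 2*((-5*(5 - 3) + 6) - 5) = 8 + 2*((-5*2 + 6) - 5) = 8 + 2*((-10 + 6) - 5) = 8 + 2*(-4 - 5) = 8 + 2*(-9) = 8 - 18 = -10)
q*U = 3*(-10) = -30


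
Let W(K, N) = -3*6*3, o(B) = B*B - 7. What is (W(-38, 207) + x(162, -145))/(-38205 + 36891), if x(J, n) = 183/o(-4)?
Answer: 101/3942 ≈ 0.025622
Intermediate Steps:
o(B) = -7 + B² (o(B) = B² - 7 = -7 + B²)
W(K, N) = -54 (W(K, N) = -18*3 = -54)
x(J, n) = 61/3 (x(J, n) = 183/(-7 + (-4)²) = 183/(-7 + 16) = 183/9 = 183*(⅑) = 61/3)
(W(-38, 207) + x(162, -145))/(-38205 + 36891) = (-54 + 61/3)/(-38205 + 36891) = -101/3/(-1314) = -101/3*(-1/1314) = 101/3942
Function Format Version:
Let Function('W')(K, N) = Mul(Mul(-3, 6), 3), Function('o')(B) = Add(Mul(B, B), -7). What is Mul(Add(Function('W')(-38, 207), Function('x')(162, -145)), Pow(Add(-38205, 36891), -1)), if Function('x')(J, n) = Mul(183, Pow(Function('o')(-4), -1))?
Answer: Rational(101, 3942) ≈ 0.025622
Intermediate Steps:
Function('o')(B) = Add(-7, Pow(B, 2)) (Function('o')(B) = Add(Pow(B, 2), -7) = Add(-7, Pow(B, 2)))
Function('W')(K, N) = -54 (Function('W')(K, N) = Mul(-18, 3) = -54)
Function('x')(J, n) = Rational(61, 3) (Function('x')(J, n) = Mul(183, Pow(Add(-7, Pow(-4, 2)), -1)) = Mul(183, Pow(Add(-7, 16), -1)) = Mul(183, Pow(9, -1)) = Mul(183, Rational(1, 9)) = Rational(61, 3))
Mul(Add(Function('W')(-38, 207), Function('x')(162, -145)), Pow(Add(-38205, 36891), -1)) = Mul(Add(-54, Rational(61, 3)), Pow(Add(-38205, 36891), -1)) = Mul(Rational(-101, 3), Pow(-1314, -1)) = Mul(Rational(-101, 3), Rational(-1, 1314)) = Rational(101, 3942)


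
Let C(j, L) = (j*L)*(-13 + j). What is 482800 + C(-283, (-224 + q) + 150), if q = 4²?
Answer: -4375744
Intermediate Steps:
q = 16
C(j, L) = L*j*(-13 + j) (C(j, L) = (L*j)*(-13 + j) = L*j*(-13 + j))
482800 + C(-283, (-224 + q) + 150) = 482800 + ((-224 + 16) + 150)*(-283)*(-13 - 283) = 482800 + (-208 + 150)*(-283)*(-296) = 482800 - 58*(-283)*(-296) = 482800 - 4858544 = -4375744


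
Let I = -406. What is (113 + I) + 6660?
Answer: 6367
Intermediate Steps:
(113 + I) + 6660 = (113 - 406) + 6660 = -293 + 6660 = 6367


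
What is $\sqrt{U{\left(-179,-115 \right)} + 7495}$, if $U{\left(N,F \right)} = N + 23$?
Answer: $\sqrt{7339} \approx 85.668$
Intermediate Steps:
$U{\left(N,F \right)} = 23 + N$
$\sqrt{U{\left(-179,-115 \right)} + 7495} = \sqrt{\left(23 - 179\right) + 7495} = \sqrt{-156 + 7495} = \sqrt{7339}$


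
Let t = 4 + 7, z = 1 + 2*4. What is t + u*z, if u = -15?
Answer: -124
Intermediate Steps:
z = 9 (z = 1 + 8 = 9)
t = 11
t + u*z = 11 - 15*9 = 11 - 135 = -124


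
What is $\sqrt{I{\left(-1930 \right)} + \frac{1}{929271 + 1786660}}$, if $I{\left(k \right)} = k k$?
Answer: $\frac{\sqrt{27475909829817764831}}{2715931} \approx 1930.0$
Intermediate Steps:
$I{\left(k \right)} = k^{2}$
$\sqrt{I{\left(-1930 \right)} + \frac{1}{929271 + 1786660}} = \sqrt{\left(-1930\right)^{2} + \frac{1}{929271 + 1786660}} = \sqrt{3724900 + \frac{1}{2715931}} = \sqrt{\frac{10116571381901}{2715931}} = \frac{\sqrt{27475909829817764831}}{2715931}$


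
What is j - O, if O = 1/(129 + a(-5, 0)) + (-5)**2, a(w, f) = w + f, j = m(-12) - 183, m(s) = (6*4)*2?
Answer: -19841/124 ≈ -160.01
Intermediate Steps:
m(s) = 48 (m(s) = 24*2 = 48)
j = -135 (j = 48 - 183 = -135)
a(w, f) = f + w
O = 3101/124 (O = 1/(129 + (0 - 5)) + (-5)**2 = 1/(129 - 5) + 25 = 1/124 + 25 = 3101/124 ≈ 25.008)
j - O = -135 - 1*3101/124 = -135 - 3101/124 = -19841/124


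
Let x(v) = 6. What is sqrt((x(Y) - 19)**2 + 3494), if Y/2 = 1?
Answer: 3*sqrt(407) ≈ 60.523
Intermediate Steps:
Y = 2 (Y = 2*1 = 2)
sqrt((x(Y) - 19)**2 + 3494) = sqrt((6 - 19)**2 + 3494) = sqrt((-13)**2 + 3494) = sqrt(169 + 3494) = sqrt(3663) = 3*sqrt(407)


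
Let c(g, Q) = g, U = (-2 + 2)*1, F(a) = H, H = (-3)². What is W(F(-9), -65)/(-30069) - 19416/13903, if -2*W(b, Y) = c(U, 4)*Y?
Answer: -19416/13903 ≈ -1.3965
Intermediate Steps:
H = 9
F(a) = 9
U = 0 (U = 0*1 = 0)
W(b, Y) = 0 (W(b, Y) = -0*Y = -½*0 = 0)
W(F(-9), -65)/(-30069) - 19416/13903 = 0/(-30069) - 19416/13903 = 0*(-1/30069) - 19416*1/13903 = 0 - 19416/13903 = -19416/13903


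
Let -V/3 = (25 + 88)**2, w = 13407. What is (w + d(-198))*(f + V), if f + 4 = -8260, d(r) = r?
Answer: -615156339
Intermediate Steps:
f = -8264 (f = -4 - 8260 = -8264)
V = -38307 (V = -3*(25 + 88)**2 = -3*113**2 = -3*12769 = -38307)
(w + d(-198))*(f + V) = (13407 - 198)*(-8264 - 38307) = 13209*(-46571) = -615156339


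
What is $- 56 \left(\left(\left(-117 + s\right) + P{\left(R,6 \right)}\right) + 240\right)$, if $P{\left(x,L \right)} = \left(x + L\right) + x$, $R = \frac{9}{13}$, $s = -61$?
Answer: $- \frac{50512}{13} \approx -3885.5$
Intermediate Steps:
$R = \frac{9}{13}$ ($R = 9 \cdot \frac{1}{13} = \frac{9}{13} \approx 0.69231$)
$P{\left(x,L \right)} = L + 2 x$ ($P{\left(x,L \right)} = \left(L + x\right) + x = L + 2 x$)
$- 56 \left(\left(\left(-117 + s\right) + P{\left(R,6 \right)}\right) + 240\right) = - 56 \left(\left(\left(-117 - 61\right) + \left(6 + 2 \cdot \frac{9}{13}\right)\right) + 240\right) = - 56 \left(\left(-178 + \left(6 + \frac{18}{13}\right)\right) + 240\right) = - 56 \left(\left(-178 + \frac{96}{13}\right) + 240\right) = - 56 \left(- \frac{2218}{13} + 240\right) = \left(-56\right) \frac{902}{13} = - \frac{50512}{13}$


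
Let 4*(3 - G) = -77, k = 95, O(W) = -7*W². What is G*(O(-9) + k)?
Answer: -10502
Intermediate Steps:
G = 89/4 (G = 3 - ¼*(-77) = 3 + 77/4 = 89/4 ≈ 22.250)
G*(O(-9) + k) = 89*(-7*(-9)² + 95)/4 = 89*(-7*81 + 95)/4 = 89*(-567 + 95)/4 = (89/4)*(-472) = -10502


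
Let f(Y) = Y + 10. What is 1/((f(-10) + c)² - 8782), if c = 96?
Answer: 1/434 ≈ 0.0023041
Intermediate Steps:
f(Y) = 10 + Y
1/((f(-10) + c)² - 8782) = 1/(((10 - 10) + 96)² - 8782) = 1/((0 + 96)² - 8782) = 1/(96² - 8782) = 1/(9216 - 8782) = 1/434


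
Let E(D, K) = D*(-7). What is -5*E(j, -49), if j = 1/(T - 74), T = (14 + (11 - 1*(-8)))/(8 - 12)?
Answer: -20/47 ≈ -0.42553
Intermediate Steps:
T = -33/4 (T = (14 + (11 + 8))/(-4) = (14 + 19)*(-¼) = 33*(-¼) = -33/4 ≈ -8.2500)
j = -4/329 (j = 1/(-33/4 - 74) = 1/(-329/4) = -4/329 ≈ -0.012158)
E(D, K) = -7*D
-5*E(j, -49) = -(-35)*(-4)/329 = -5*4/47 = -20/47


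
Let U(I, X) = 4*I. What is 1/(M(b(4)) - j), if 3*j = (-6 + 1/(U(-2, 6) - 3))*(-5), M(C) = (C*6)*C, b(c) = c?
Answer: 33/2833 ≈ 0.011648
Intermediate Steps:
M(C) = 6*C**2 (M(C) = (6*C)*C = 6*C**2)
j = 335/33 (j = ((-6 + 1/(4*(-2) - 3))*(-5))/3 = ((-6 + 1/(-8 - 3))*(-5))/3 = ((-6 + 1/(-11))*(-5))/3 = ((-6 - 1/11)*(-5))/3 = (-67/11*(-5))/3 = (1/3)*(335/11) = 335/33 ≈ 10.152)
1/(M(b(4)) - j) = 1/(6*4**2 - 1*335/33) = 1/(6*16 - 335/33) = 1/(96 - 335/33) = 1/(2833/33) = 33/2833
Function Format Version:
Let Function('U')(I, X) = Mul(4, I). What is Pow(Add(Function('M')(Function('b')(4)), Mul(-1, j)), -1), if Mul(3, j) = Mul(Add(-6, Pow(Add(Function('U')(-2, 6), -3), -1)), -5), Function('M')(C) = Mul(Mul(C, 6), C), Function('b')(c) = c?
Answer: Rational(33, 2833) ≈ 0.011648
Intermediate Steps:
Function('M')(C) = Mul(6, Pow(C, 2)) (Function('M')(C) = Mul(Mul(6, C), C) = Mul(6, Pow(C, 2)))
j = Rational(335, 33) (j = Mul(Rational(1, 3), Mul(Add(-6, Pow(Add(Mul(4, -2), -3), -1)), -5)) = Mul(Rational(1, 3), Mul(Add(-6, Pow(Add(-8, -3), -1)), -5)) = Mul(Rational(1, 3), Mul(Add(-6, Pow(-11, -1)), -5)) = Mul(Rational(1, 3), Mul(Add(-6, Rational(-1, 11)), -5)) = Mul(Rational(1, 3), Mul(Rational(-67, 11), -5)) = Mul(Rational(1, 3), Rational(335, 11)) = Rational(335, 33) ≈ 10.152)
Pow(Add(Function('M')(Function('b')(4)), Mul(-1, j)), -1) = Pow(Add(Mul(6, Pow(4, 2)), Mul(-1, Rational(335, 33))), -1) = Pow(Add(Mul(6, 16), Rational(-335, 33)), -1) = Pow(Add(96, Rational(-335, 33)), -1) = Pow(Rational(2833, 33), -1) = Rational(33, 2833)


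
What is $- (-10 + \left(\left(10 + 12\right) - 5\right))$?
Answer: $-7$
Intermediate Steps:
$- (-10 + \left(\left(10 + 12\right) - 5\right)) = - (-10 + \left(22 - 5\right)) = - (-10 + 17) = \left(-1\right) 7 = -7$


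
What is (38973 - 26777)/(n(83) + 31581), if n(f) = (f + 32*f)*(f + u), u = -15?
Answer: 12196/217833 ≈ 0.055988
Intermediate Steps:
n(f) = 33*f*(-15 + f) (n(f) = (f + 32*f)*(f - 15) = (33*f)*(-15 + f) = 33*f*(-15 + f))
(38973 - 26777)/(n(83) + 31581) = (38973 - 26777)/(33*83*(-15 + 83) + 31581) = 12196/(33*83*68 + 31581) = 12196/(186252 + 31581) = 12196/217833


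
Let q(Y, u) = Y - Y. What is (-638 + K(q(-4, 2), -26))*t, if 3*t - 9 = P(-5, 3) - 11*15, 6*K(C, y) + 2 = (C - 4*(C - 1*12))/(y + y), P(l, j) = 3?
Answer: 423317/13 ≈ 32563.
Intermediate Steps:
q(Y, u) = 0
K(C, y) = -⅓ + (48 - 3*C)/(12*y) (K(C, y) = -⅓ + ((C - 4*(C - 1*12))/(y + y))/6 = -⅓ + ((C - 4*(C - 12))/((2*y)))/6 = -⅓ + ((C - 4*(-12 + C))*(1/(2*y)))/6 = -⅓ + ((C + (48 - 4*C))*(1/(2*y)))/6 = -⅓ + ((48 - 3*C)*(1/(2*y)))/6 = -⅓ + ((48 - 3*C)/(2*y))/6 = -⅓ + (48 - 3*C)/(12*y))
t = -51 (t = 3 + (3 - 11*15)/3 = 3 + (3 - 165)/3 = 3 + (⅓)*(-162) = 3 - 54 = -51)
(-638 + K(q(-4, 2), -26))*t = (-638 + (4 - ⅓*(-26) - ¼*0)/(-26))*(-51) = (-638 - (4 + 26/3 + 0)/26)*(-51) = (-638 - 1/26*38/3)*(-51) = (-638 - 19/39)*(-51) = -24901/39*(-51) = 423317/13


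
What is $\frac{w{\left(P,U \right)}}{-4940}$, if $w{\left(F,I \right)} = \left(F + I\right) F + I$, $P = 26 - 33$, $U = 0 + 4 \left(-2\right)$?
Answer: $- \frac{97}{4940} \approx -0.019636$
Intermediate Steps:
$U = -8$ ($U = 0 - 8 = -8$)
$P = -7$ ($P = 26 - 33 = -7$)
$w{\left(F,I \right)} = I + F \left(F + I\right)$ ($w{\left(F,I \right)} = F \left(F + I\right) + I = I + F \left(F + I\right)$)
$\frac{w{\left(P,U \right)}}{-4940} = \frac{-8 + \left(-7\right)^{2} - -56}{-4940} = \left(-8 + 49 + 56\right) \left(- \frac{1}{4940}\right) = 97 \left(- \frac{1}{4940}\right) = - \frac{97}{4940}$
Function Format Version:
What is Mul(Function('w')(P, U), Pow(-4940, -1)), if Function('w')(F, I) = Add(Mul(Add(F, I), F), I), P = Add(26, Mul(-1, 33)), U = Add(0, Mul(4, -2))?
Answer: Rational(-97, 4940) ≈ -0.019636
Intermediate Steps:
U = -8 (U = Add(0, -8) = -8)
P = -7 (P = Add(26, -33) = -7)
Function('w')(F, I) = Add(I, Mul(F, Add(F, I))) (Function('w')(F, I) = Add(Mul(F, Add(F, I)), I) = Add(I, Mul(F, Add(F, I))))
Mul(Function('w')(P, U), Pow(-4940, -1)) = Mul(Add(-8, Pow(-7, 2), Mul(-7, -8)), Pow(-4940, -1)) = Mul(Add(-8, 49, 56), Rational(-1, 4940)) = Mul(97, Rational(-1, 4940)) = Rational(-97, 4940)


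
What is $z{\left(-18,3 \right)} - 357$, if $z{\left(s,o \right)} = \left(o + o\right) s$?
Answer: $-465$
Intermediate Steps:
$z{\left(s,o \right)} = 2 o s$
$z{\left(-18,3 \right)} - 357 = 2 \cdot 3 \left(-18\right) - 357 = -108 - 357 = -465$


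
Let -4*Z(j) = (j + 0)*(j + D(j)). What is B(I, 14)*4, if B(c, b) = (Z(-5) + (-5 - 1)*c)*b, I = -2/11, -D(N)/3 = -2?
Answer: 1442/11 ≈ 131.09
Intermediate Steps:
D(N) = 6 (D(N) = -3*(-2) = 6)
Z(j) = -j*(6 + j)/4 (Z(j) = -(j + 0)*(j + 6)/4 = -j*(6 + j)/4)
I = -2/11 (I = -2*1/11 = -2/11 ≈ -0.18182)
B(c, b) = b*(5/4 - 6*c) (B(c, b) = (-¼*(-5)*(6 - 5) + (-5 - 1)*c)*b = (-¼*(-5)*1 - 6*c)*b = (5/4 - 6*c)*b = b*(5/4 - 6*c))
B(I, 14)*4 = ((¼)*14*(5 - 24*(-2/11)))*4 = ((¼)*14*(5 + 48/11))*4 = ((¼)*14*(103/11))*4 = (721/22)*4 = 1442/11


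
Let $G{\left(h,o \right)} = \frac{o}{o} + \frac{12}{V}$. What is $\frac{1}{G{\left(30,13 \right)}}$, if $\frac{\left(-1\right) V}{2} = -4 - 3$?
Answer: $\frac{7}{13} \approx 0.53846$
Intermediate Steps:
$V = 14$ ($V = - 2 \left(-4 - 3\right) = \left(-2\right) \left(-7\right) = 14$)
$G{\left(h,o \right)} = \frac{13}{7}$ ($G{\left(h,o \right)} = \frac{o}{o} + \frac{12}{14} = 1 + 12 \cdot \frac{1}{14} = 1 + \frac{6}{7} = \frac{13}{7}$)
$\frac{1}{G{\left(30,13 \right)}} = \frac{1}{\frac{13}{7}} = \frac{7}{13}$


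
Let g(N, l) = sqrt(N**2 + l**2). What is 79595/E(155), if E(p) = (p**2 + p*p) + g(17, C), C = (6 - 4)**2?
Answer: 764907950/461760439 - 15919*sqrt(305)/461760439 ≈ 1.6559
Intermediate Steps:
C = 4 (C = 2**2 = 4)
E(p) = sqrt(305) + 2*p**2 (E(p) = (p**2 + p*p) + sqrt(17**2 + 4**2) = (p**2 + p**2) + sqrt(289 + 16) = 2*p**2 + sqrt(305) = sqrt(305) + 2*p**2)
79595/E(155) = 79595/(sqrt(305) + 2*155**2) = 79595/(sqrt(305) + 2*24025) = 79595/(sqrt(305) + 48050) = 79595/(48050 + sqrt(305))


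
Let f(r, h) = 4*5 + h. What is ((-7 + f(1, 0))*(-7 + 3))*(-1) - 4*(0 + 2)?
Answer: 44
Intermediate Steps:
f(r, h) = 20 + h
((-7 + f(1, 0))*(-7 + 3))*(-1) - 4*(0 + 2) = ((-7 + (20 + 0))*(-7 + 3))*(-1) - 4*(0 + 2) = ((-7 + 20)*(-4))*(-1) - 4*2 = (13*(-4))*(-1) - 8 = -52*(-1) - 8 = 52 - 8 = 44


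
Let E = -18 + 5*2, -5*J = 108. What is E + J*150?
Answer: -3248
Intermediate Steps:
J = -108/5 (J = -⅕*108 = -108/5 ≈ -21.600)
E = -8 (E = -18 + 10 = -8)
E + J*150 = -8 - 108/5*150 = -8 - 3240 = -3248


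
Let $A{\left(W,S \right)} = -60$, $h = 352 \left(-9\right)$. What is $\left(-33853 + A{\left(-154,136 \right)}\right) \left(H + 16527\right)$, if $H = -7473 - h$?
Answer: $-414484686$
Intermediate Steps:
$h = -3168$
$H = -4305$ ($H = -7473 - -3168 = -7473 + 3168 = -4305$)
$\left(-33853 + A{\left(-154,136 \right)}\right) \left(H + 16527\right) = \left(-33853 - 60\right) \left(-4305 + 16527\right) = \left(-33913\right) 12222 = -414484686$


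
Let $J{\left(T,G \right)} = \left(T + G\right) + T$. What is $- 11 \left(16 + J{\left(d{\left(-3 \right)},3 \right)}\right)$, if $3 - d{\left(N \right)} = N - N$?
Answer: $-275$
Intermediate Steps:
$d{\left(N \right)} = 3$ ($d{\left(N \right)} = 3 - \left(N - N\right) = 3 - 0 = 3 + 0 = 3$)
$J{\left(T,G \right)} = G + 2 T$ ($J{\left(T,G \right)} = \left(G + T\right) + T = G + 2 T$)
$- 11 \left(16 + J{\left(d{\left(-3 \right)},3 \right)}\right) = - 11 \left(16 + \left(3 + 2 \cdot 3\right)\right) = - 11 \left(16 + \left(3 + 6\right)\right) = - 11 \left(16 + 9\right) = \left(-11\right) 25 = -275$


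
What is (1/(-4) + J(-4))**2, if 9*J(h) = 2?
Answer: 1/1296 ≈ 0.00077160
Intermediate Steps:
J(h) = 2/9 (J(h) = (1/9)*2 = 2/9)
(1/(-4) + J(-4))**2 = (1/(-4) + 2/9)**2 = (-1/4 + 2/9)**2 = (-1/36)**2 = 1/1296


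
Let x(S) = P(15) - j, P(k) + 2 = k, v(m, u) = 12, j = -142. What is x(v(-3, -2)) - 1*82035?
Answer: -81880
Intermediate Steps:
P(k) = -2 + k
x(S) = 155 (x(S) = (-2 + 15) - 1*(-142) = 13 + 142 = 155)
x(v(-3, -2)) - 1*82035 = 155 - 1*82035 = 155 - 82035 = -81880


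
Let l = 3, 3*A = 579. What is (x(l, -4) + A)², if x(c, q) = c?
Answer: 38416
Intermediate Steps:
A = 193 (A = (⅓)*579 = 193)
(x(l, -4) + A)² = (3 + 193)² = 196² = 38416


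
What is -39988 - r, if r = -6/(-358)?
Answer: -7157855/179 ≈ -39988.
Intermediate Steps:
r = 3/179 (r = -1/358*(-6) = 3/179 ≈ 0.016760)
-39988 - r = -39988 - 1*3/179 = -39988 - 3/179 = -7157855/179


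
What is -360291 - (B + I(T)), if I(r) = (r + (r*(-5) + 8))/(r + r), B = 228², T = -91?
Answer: -37516839/91 ≈ -4.1227e+5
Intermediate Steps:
B = 51984
I(r) = (8 - 4*r)/(2*r) (I(r) = (r + (-5*r + 8))/((2*r)) = (r + (8 - 5*r))*(1/(2*r)) = (8 - 4*r)*(1/(2*r)) = (8 - 4*r)/(2*r))
-360291 - (B + I(T)) = -360291 - (51984 + (-2 + 4/(-91))) = -360291 - (51984 + (-2 + 4*(-1/91))) = -360291 - (51984 + (-2 - 4/91)) = -360291 - (51984 - 186/91) = -360291 - 1*4730358/91 = -360291 - 4730358/91 = -37516839/91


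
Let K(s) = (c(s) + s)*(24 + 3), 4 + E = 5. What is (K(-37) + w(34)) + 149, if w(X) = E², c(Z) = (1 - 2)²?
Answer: -822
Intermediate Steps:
E = 1 (E = -4 + 5 = 1)
c(Z) = 1 (c(Z) = (-1)² = 1)
K(s) = 27 + 27*s (K(s) = (1 + s)*(24 + 3) = (1 + s)*27 = 27 + 27*s)
w(X) = 1 (w(X) = 1² = 1)
(K(-37) + w(34)) + 149 = ((27 + 27*(-37)) + 1) + 149 = ((27 - 999) + 1) + 149 = (-972 + 1) + 149 = -971 + 149 = -822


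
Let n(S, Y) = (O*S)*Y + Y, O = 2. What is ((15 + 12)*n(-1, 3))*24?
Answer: -1944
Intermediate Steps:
n(S, Y) = Y + 2*S*Y (n(S, Y) = (2*S)*Y + Y = 2*S*Y + Y = Y + 2*S*Y)
((15 + 12)*n(-1, 3))*24 = ((15 + 12)*(3*(1 + 2*(-1))))*24 = (27*(3*(1 - 2)))*24 = (27*(3*(-1)))*24 = (27*(-3))*24 = -81*24 = -1944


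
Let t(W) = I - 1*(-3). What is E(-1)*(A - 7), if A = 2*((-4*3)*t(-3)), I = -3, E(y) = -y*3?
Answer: -21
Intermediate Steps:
E(y) = -3*y
t(W) = 0 (t(W) = -3 - 1*(-3) = -3 + 3 = 0)
A = 0 (A = 2*(-4*3*0) = 2*(-12*0) = 2*0 = 0)
E(-1)*(A - 7) = (-3*(-1))*(0 - 7) = 3*(-7) = -21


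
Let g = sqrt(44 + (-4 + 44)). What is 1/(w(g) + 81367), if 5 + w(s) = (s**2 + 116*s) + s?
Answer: 40723/3316150520 - 117*sqrt(21)/3316150520 ≈ 1.2119e-5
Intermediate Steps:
g = 2*sqrt(21) (g = sqrt(44 + 40) = sqrt(84) = 2*sqrt(21) ≈ 9.1651)
w(s) = -5 + s**2 + 117*s (w(s) = -5 + ((s**2 + 116*s) + s) = -5 + (s**2 + 117*s) = -5 + s**2 + 117*s)
1/(w(g) + 81367) = 1/((-5 + (2*sqrt(21))**2 + 117*(2*sqrt(21))) + 81367) = 1/((-5 + 84 + 234*sqrt(21)) + 81367) = 1/((79 + 234*sqrt(21)) + 81367) = 1/(81446 + 234*sqrt(21))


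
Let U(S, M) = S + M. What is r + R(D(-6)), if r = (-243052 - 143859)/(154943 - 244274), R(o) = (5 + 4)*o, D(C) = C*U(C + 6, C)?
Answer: 29330155/89331 ≈ 328.33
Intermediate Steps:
U(S, M) = M + S
D(C) = C*(6 + 2*C) (D(C) = C*(C + (C + 6)) = C*(C + (6 + C)) = C*(6 + 2*C))
R(o) = 9*o
r = 386911/89331 (r = -386911/(-89331) = -386911*(-1/89331) = 386911/89331 ≈ 4.3312)
r + R(D(-6)) = 386911/89331 + 9*(2*(-6)*(3 - 6)) = 386911/89331 + 9*(2*(-6)*(-3)) = 386911/89331 + 9*36 = 386911/89331 + 324 = 29330155/89331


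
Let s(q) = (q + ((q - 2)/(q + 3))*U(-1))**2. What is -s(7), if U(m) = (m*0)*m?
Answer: -49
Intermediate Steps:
U(m) = 0 (U(m) = 0*m = 0)
s(q) = q**2 (s(q) = (q + ((q - 2)/(q + 3))*0)**2 = (q + ((-2 + q)/(3 + q))*0)**2 = (q + 0)**2 = q**2)
-s(7) = -1*7**2 = -1*49 = -49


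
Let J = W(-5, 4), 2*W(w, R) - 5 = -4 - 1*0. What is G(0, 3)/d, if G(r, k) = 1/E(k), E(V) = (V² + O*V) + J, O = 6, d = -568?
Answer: -1/15620 ≈ -6.4021e-5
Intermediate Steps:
W(w, R) = ½ (W(w, R) = 5/2 + (-4 - 1*0)/2 = 5/2 + (-4 + 0)/2 = 5/2 + (½)*(-4) = 5/2 - 2 = ½)
J = ½ ≈ 0.50000
E(V) = ½ + V² + 6*V (E(V) = (V² + 6*V) + ½ = ½ + V² + 6*V)
G(r, k) = 1/(½ + k² + 6*k)
G(0, 3)/d = (2/(1 + 2*3² + 12*3))/(-568) = (2/(1 + 2*9 + 36))*(-1/568) = (2/(1 + 18 + 36))*(-1/568) = (2/55)*(-1/568) = -1/15620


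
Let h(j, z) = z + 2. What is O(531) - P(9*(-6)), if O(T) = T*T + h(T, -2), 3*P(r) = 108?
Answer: 281925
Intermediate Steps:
h(j, z) = 2 + z
P(r) = 36 (P(r) = (⅓)*108 = 36)
O(T) = T² (O(T) = T*T + (2 - 2) = T² + 0 = T²)
O(531) - P(9*(-6)) = 531² - 1*36 = 281961 - 36 = 281925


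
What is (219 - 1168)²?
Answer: 900601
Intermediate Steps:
(219 - 1168)² = (-949)² = 900601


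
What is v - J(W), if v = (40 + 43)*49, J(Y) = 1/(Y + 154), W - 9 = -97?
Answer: 268421/66 ≈ 4067.0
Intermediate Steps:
W = -88 (W = 9 - 97 = -88)
J(Y) = 1/(154 + Y)
v = 4067 (v = 83*49 = 4067)
v - J(W) = 4067 - 1/(154 - 88) = 4067 - 1/66 = 268421/66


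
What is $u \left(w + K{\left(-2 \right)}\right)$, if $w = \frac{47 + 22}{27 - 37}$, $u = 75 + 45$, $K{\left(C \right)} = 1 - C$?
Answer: $-468$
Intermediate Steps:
$u = 120$
$w = - \frac{69}{10}$ ($w = \frac{69}{-10} = 69 \left(- \frac{1}{10}\right) = - \frac{69}{10} \approx -6.9$)
$u \left(w + K{\left(-2 \right)}\right) = 120 \left(- \frac{69}{10} + \left(1 - -2\right)\right) = 120 \left(- \frac{69}{10} + \left(1 + 2\right)\right) = 120 \left(- \frac{69}{10} + 3\right) = 120 \left(- \frac{39}{10}\right) = -468$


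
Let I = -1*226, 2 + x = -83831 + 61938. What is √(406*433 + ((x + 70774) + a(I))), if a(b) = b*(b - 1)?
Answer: √275979 ≈ 525.34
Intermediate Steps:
x = -21895 (x = -2 + (-83831 + 61938) = -2 - 21893 = -21895)
I = -226
a(b) = b*(-1 + b)
√(406*433 + ((x + 70774) + a(I))) = √(406*433 + ((-21895 + 70774) - 226*(-1 - 226))) = √(175798 + (48879 - 226*(-227))) = √(175798 + (48879 + 51302)) = √(175798 + 100181) = √275979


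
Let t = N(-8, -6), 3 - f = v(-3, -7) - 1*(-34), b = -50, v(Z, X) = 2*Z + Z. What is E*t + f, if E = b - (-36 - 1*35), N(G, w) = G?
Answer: -190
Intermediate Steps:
v(Z, X) = 3*Z
f = -22 (f = 3 - (3*(-3) - 1*(-34)) = 3 - (-9 + 34) = 3 - 1*25 = 3 - 25 = -22)
t = -8
E = 21 (E = -50 - (-36 - 1*35) = -50 - (-36 - 35) = -50 - 1*(-71) = -50 + 71 = 21)
E*t + f = 21*(-8) - 22 = -168 - 22 = -190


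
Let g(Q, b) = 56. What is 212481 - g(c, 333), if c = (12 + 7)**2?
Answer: 212425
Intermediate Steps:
c = 361 (c = 19**2 = 361)
212481 - g(c, 333) = 212481 - 1*56 = 212481 - 56 = 212425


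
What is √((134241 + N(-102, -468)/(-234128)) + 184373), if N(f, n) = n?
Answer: √272892496356245/29266 ≈ 564.46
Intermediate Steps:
√((134241 + N(-102, -468)/(-234128)) + 184373) = √((134241 - 468/(-234128)) + 184373) = √((134241 - 468*(-1/234128)) + 184373) = √((134241 + 117/58532) + 184373) = √(7857394329/58532 + 184373) = √(18649114765/58532) = √272892496356245/29266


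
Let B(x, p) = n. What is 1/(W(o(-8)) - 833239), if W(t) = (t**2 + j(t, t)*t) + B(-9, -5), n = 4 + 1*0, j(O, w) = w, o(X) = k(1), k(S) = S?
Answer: -1/833233 ≈ -1.2001e-6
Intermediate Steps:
o(X) = 1
n = 4 (n = 4 + 0 = 4)
B(x, p) = 4
W(t) = 4 + 2*t**2 (W(t) = (t**2 + t*t) + 4 = (t**2 + t**2) + 4 = 2*t**2 + 4 = 4 + 2*t**2)
1/(W(o(-8)) - 833239) = 1/((4 + 2*1**2) - 833239) = 1/((4 + 2*1) - 833239) = 1/((4 + 2) - 833239) = 1/(6 - 833239) = 1/(-833233) = -1/833233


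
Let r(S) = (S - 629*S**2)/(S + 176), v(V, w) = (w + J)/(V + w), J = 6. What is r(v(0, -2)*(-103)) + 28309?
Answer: -7939000/191 ≈ -41565.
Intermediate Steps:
v(V, w) = (6 + w)/(V + w) (v(V, w) = (w + 6)/(V + w) = (6 + w)/(V + w))
r(S) = (S - 629*S**2)/(176 + S)
r(v(0, -2)*(-103)) + 28309 = (((6 - 2)/(0 - 2))*(-103))*(1 - 629*(6 - 2)/(0 - 2)*(-103))/(176 + ((6 - 2)/(0 - 2))*(-103)) + 28309 = ((4/(-2))*(-103))*(1 - 629*4/(-2)*(-103))/(176 + (4/(-2))*(-103)) + 28309 = (-1/2*4*(-103))*(1 - 629*(-1/2*4)*(-103))/(176 - 1/2*4*(-103)) + 28309 = (-2*(-103))*(1 - (-1258)*(-103))/(176 - 2*(-103)) + 28309 = 206*(1 - 629*206)/(176 + 206) + 28309 = 206*(1 - 129574)/382 + 28309 = 206*(1/382)*(-129573) + 28309 = -13346019/191 + 28309 = -7939000/191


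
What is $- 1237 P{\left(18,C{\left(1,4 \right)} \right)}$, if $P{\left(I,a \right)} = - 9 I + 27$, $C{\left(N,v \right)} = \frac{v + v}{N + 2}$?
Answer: $166995$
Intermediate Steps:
$C{\left(N,v \right)} = \frac{2 v}{2 + N}$
$P{\left(I,a \right)} = 27 - 9 I$
$- 1237 P{\left(18,C{\left(1,4 \right)} \right)} = - 1237 \left(27 - 162\right) = \left(-1237\right) \left(-135\right) = 166995$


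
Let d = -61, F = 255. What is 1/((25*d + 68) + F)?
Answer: -1/1202 ≈ -0.00083195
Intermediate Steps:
1/((25*d + 68) + F) = 1/((25*(-61) + 68) + 255) = 1/((-1525 + 68) + 255) = 1/(-1457 + 255) = 1/(-1202) = -1/1202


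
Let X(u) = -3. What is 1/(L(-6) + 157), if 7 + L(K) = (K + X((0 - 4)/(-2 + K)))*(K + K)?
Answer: 1/258 ≈ 0.0038760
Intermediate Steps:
L(K) = -7 + 2*K*(-3 + K) (L(K) = -7 + (K - 3)*(K + K) = -7 + (-3 + K)*(2*K) = -7 + 2*K*(-3 + K))
1/(L(-6) + 157) = 1/((-7 - 6*(-6) + 2*(-6)²) + 157) = 1/((-7 + 36 + 2*36) + 157) = 1/((-7 + 36 + 72) + 157) = 1/(101 + 157) = 1/258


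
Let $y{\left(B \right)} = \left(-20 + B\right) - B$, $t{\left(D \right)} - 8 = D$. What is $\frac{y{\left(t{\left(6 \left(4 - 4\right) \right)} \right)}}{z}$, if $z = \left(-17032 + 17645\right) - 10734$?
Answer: $\frac{20}{10121} \approx 0.0019761$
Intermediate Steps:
$t{\left(D \right)} = 8 + D$
$y{\left(B \right)} = -20$
$z = -10121$ ($z = 613 - 10734 = -10121$)
$\frac{y{\left(t{\left(6 \left(4 - 4\right) \right)} \right)}}{z} = - \frac{20}{-10121} = \left(-20\right) \left(- \frac{1}{10121}\right) = \frac{20}{10121}$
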